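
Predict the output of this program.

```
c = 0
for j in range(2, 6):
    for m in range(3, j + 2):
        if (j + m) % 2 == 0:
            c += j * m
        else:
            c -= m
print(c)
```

40

j=2,m=3: odd sum, c = 0-3 = -3
j=3,m=3: even sum, c = (-3)+9 = 6
j=3,m=4: odd sum, c = 6-4 = 2
j=4,m=3: odd sum, c = 2-3 = -1
j=4,m=4: even sum, c = (-1)+16 = 15
j=4,m=5: odd sum, c = 15-5 = 10
j=5,m=3: even sum, c = 10+15 = 25
j=5,m=4: odd sum, c = 25-4 = 21
j=5,m=5: even sum, c = 21+25 = 46
j=5,m=6: odd sum, c = 46-6 = 40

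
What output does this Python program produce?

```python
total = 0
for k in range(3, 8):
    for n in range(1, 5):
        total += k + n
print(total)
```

k=3,n=1: total = 0+4 = 4
k=3,n=2: total = 4+5 = 9
k=3,n=3: total = 9+6 = 15
k=3,n=4: total = 15+7 = 22
k=4,n=1: total = 22+5 = 27
k=4,n=2: total = 27+6 = 33
k=4,n=3: total = 33+7 = 40
k=4,n=4: total = 40+8 = 48
k=5,n=1: total = 48+6 = 54
k=5,n=2: total = 54+7 = 61
k=5,n=3: total = 61+8 = 69
k=5,n=4: total = 69+9 = 78
k=6,n=1: total = 78+7 = 85
k=6,n=2: total = 85+8 = 93
k=6,n=3: total = 93+9 = 102
k=6,n=4: total = 102+10 = 112
k=7,n=1: total = 112+8 = 120
k=7,n=2: total = 120+9 = 129
k=7,n=3: total = 129+10 = 139
k=7,n=4: total = 139+11 = 150

150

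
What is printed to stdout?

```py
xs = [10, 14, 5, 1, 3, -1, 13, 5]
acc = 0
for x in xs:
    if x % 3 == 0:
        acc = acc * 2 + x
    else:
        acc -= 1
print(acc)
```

-8

x=10: not %3==0, acc = 0-1 = -1
x=14: not %3==0, acc = (-1)-1 = -2
x=5: not %3==0, acc = (-2)-1 = -3
x=1: not %3==0, acc = (-3)-1 = -4
x=3: %3==0, acc = (-4)*2+3 = -5
x=-1: not %3==0, acc = (-5)-1 = -6
x=13: not %3==0, acc = (-6)-1 = -7
x=5: not %3==0, acc = (-7)-1 = -8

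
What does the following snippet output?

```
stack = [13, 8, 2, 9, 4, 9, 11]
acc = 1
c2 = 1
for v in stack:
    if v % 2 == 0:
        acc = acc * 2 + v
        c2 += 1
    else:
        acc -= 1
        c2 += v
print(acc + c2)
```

82

v=13: not even, acc = 1-1 = 0; c2=14
v=8: even, acc = 0*2+8 = 8; c2=15
v=2: even, acc = 8*2+2 = 18; c2=16
v=9: not even, acc = 18-1 = 17; c2=25
v=4: even, acc = 17*2+4 = 38; c2=26
v=9: not even, acc = 38-1 = 37; c2=35
v=11: not even, acc = 37-1 = 36; c2=46
acc+c2 = 36+46 = 82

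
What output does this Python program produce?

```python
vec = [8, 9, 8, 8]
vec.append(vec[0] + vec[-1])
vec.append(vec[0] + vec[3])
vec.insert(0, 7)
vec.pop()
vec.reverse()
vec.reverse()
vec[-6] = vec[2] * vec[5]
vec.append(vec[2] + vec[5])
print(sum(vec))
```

218

append vec[0]+vec[-1] = 8+8 = 16 → [8, 9, 8, 8, 16]
append vec[0]+vec[3] = 8+8 = 16 → [8, 9, 8, 8, 16, 16]
insert 7 at 0 → [7, 8, 9, 8, 8, 16, 16]
pop() removes 16 → [7, 8, 9, 8, 8, 16]
reverse → [16, 8, 8, 9, 8, 7]
reverse → [7, 8, 9, 8, 8, 16]
vec[-6] = vec[2]*vec[5] = 9*16 = 144 → [144, 8, 9, 8, 8, 16]
append vec[2]+vec[5] = 9+16 = 25 → [144, 8, 9, 8, 8, 16, 25]
sum = 218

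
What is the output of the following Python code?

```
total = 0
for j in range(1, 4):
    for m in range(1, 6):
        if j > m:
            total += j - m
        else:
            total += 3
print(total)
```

40

j=1,m=1: not 1>1, total = 0+3 = 3
j=1,m=2: not 1>2, total = 3+3 = 6
j=1,m=3: not 1>3, total = 6+3 = 9
j=1,m=4: not 1>4, total = 9+3 = 12
j=1,m=5: not 1>5, total = 12+3 = 15
j=2,m=1: 2>1, total = 15+1 = 16
j=2,m=2: not 2>2, total = 16+3 = 19
j=2,m=3: not 2>3, total = 19+3 = 22
j=2,m=4: not 2>4, total = 22+3 = 25
j=2,m=5: not 2>5, total = 25+3 = 28
j=3,m=1: 3>1, total = 28+2 = 30
j=3,m=2: 3>2, total = 30+1 = 31
j=3,m=3: not 3>3, total = 31+3 = 34
j=3,m=4: not 3>4, total = 34+3 = 37
j=3,m=5: not 3>5, total = 37+3 = 40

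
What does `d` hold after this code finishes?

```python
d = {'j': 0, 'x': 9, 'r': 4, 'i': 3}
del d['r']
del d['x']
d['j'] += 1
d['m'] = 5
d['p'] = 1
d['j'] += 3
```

{'j': 4, 'i': 3, 'm': 5, 'p': 1}

del 'r' → {'j': 0, 'x': 9, 'i': 3}
del 'x' → {'j': 0, 'i': 3}
d['j'] = 0+1 = 1 → {'j': 1, 'i': 3}
d['m'] = 5 → {'j': 1, 'i': 3, 'm': 5}
d['p'] = 1 → {'j': 1, 'i': 3, 'm': 5, 'p': 1}
d['j'] = 1+3 = 4 → {'j': 4, 'i': 3, 'm': 5, 'p': 1}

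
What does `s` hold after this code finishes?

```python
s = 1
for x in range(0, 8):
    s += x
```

x=0: s = 1+0 = 1
x=1: s = 1+1 = 2
x=2: s = 2+2 = 4
x=3: s = 4+3 = 7
x=4: s = 7+4 = 11
x=5: s = 11+5 = 16
x=6: s = 16+6 = 22
x=7: s = 22+7 = 29

29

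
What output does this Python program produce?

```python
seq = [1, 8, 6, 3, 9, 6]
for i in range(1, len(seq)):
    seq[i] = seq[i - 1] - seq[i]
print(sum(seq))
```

i=1: seq[1] = 1-8 = -7 → [1, -7, 6, 3, 9, 6]
i=2: seq[2] = (-7)-6 = -13 → [1, -7, -13, 3, 9, 6]
i=3: seq[3] = (-13)-3 = -16 → [1, -7, -13, -16, 9, 6]
i=4: seq[4] = (-16)-9 = -25 → [1, -7, -13, -16, -25, 6]
i=5: seq[5] = (-25)-6 = -31 → [1, -7, -13, -16, -25, -31]
sum = -91

-91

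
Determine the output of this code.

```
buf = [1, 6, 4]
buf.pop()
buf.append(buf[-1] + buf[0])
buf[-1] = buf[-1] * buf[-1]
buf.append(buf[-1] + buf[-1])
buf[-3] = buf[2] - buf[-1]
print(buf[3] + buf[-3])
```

pop() removes 4 → [1, 6]
append buf[-1]+buf[0] = 6+1 = 7 → [1, 6, 7]
buf[-1] = buf[-1]*buf[-1] = 7*7 = 49 → [1, 6, 49]
append buf[-1]+buf[-1] = 49+49 = 98 → [1, 6, 49, 98]
buf[-3] = buf[2]-buf[-1] = 49-98 = -49 → [1, -49, 49, 98]
buf[3]+buf[-3] = 98+(-49) = 49

49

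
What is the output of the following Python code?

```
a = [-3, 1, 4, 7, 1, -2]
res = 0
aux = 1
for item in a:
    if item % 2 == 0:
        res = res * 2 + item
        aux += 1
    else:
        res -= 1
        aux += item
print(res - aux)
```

item=-3: not even, res = 0-1 = -1; aux=-2
item=1: not even, res = (-1)-1 = -2; aux=-1
item=4: even, res = (-2)*2+4 = 0; aux=0
item=7: not even, res = 0-1 = -1; aux=7
item=1: not even, res = (-1)-1 = -2; aux=8
item=-2: even, res = (-2)*2+(-2) = -6; aux=9
res-aux = (-6)-9 = -15

-15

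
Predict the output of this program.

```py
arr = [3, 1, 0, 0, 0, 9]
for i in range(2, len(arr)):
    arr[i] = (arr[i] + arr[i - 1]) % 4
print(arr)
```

[3, 1, 1, 1, 1, 2]

i=2: arr[2] = (0+1)%4 = 1 → [3, 1, 1, 0, 0, 9]
i=3: arr[3] = (0+1)%4 = 1 → [3, 1, 1, 1, 0, 9]
i=4: arr[4] = (0+1)%4 = 1 → [3, 1, 1, 1, 1, 9]
i=5: arr[5] = (9+1)%4 = 2 → [3, 1, 1, 1, 1, 2]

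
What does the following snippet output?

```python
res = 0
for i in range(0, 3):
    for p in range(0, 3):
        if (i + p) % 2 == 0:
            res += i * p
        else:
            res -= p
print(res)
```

i=0,p=0: even sum, res = 0+0 = 0
i=0,p=1: odd sum, res = 0-1 = -1
i=0,p=2: even sum, res = (-1)+0 = -1
i=1,p=0: odd sum, res = (-1)-0 = -1
i=1,p=1: even sum, res = (-1)+1 = 0
i=1,p=2: odd sum, res = 0-2 = -2
i=2,p=0: even sum, res = (-2)+0 = -2
i=2,p=1: odd sum, res = (-2)-1 = -3
i=2,p=2: even sum, res = (-3)+4 = 1

1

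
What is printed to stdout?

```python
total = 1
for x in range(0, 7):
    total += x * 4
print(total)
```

x=0: total = 1+0*4 = 1
x=1: total = 1+1*4 = 5
x=2: total = 5+2*4 = 13
x=3: total = 13+3*4 = 25
x=4: total = 25+4*4 = 41
x=5: total = 41+5*4 = 61
x=6: total = 61+6*4 = 85

85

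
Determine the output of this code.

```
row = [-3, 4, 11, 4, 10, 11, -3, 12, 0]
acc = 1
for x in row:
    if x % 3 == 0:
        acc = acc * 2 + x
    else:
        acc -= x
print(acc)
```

x=-3: %3==0, acc = 1*2+(-3) = -1
x=4: not %3==0, acc = (-1)-4 = -5
x=11: not %3==0, acc = (-5)-11 = -16
x=4: not %3==0, acc = (-16)-4 = -20
x=10: not %3==0, acc = (-20)-10 = -30
x=11: not %3==0, acc = (-30)-11 = -41
x=-3: %3==0, acc = (-41)*2+(-3) = -85
x=12: %3==0, acc = (-85)*2+12 = -158
x=0: %3==0, acc = (-158)*2+0 = -316

-316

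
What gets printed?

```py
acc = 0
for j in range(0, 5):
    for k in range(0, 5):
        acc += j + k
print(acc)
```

j=0,k=0: acc = 0+0 = 0
j=0,k=1: acc = 0+1 = 1
j=0,k=2: acc = 1+2 = 3
j=0,k=3: acc = 3+3 = 6
j=0,k=4: acc = 6+4 = 10
j=1,k=0: acc = 10+1 = 11
j=1,k=1: acc = 11+2 = 13
j=1,k=2: acc = 13+3 = 16
j=1,k=3: acc = 16+4 = 20
j=1,k=4: acc = 20+5 = 25
j=2,k=0: acc = 25+2 = 27
j=2,k=1: acc = 27+3 = 30
j=2,k=2: acc = 30+4 = 34
j=2,k=3: acc = 34+5 = 39
j=2,k=4: acc = 39+6 = 45
j=3,k=0: acc = 45+3 = 48
j=3,k=1: acc = 48+4 = 52
j=3,k=2: acc = 52+5 = 57
j=3,k=3: acc = 57+6 = 63
j=3,k=4: acc = 63+7 = 70
j=4,k=0: acc = 70+4 = 74
j=4,k=1: acc = 74+5 = 79
j=4,k=2: acc = 79+6 = 85
j=4,k=3: acc = 85+7 = 92
j=4,k=4: acc = 92+8 = 100

100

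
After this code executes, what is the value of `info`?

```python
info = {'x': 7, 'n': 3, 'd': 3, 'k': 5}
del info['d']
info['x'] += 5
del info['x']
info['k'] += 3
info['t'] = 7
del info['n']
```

{'k': 8, 't': 7}

del 'd' → {'x': 7, 'n': 3, 'k': 5}
info['x'] = 7+5 = 12 → {'x': 12, 'n': 3, 'k': 5}
del 'x' → {'n': 3, 'k': 5}
info['k'] = 5+3 = 8 → {'n': 3, 'k': 8}
info['t'] = 7 → {'n': 3, 'k': 8, 't': 7}
del 'n' → {'k': 8, 't': 7}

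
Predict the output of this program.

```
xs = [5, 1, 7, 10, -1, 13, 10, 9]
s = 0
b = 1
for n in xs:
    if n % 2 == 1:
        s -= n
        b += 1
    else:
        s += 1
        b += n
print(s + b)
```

-5

n=5: odd, s = 0-5 = -5; b=2
n=1: odd, s = (-5)-1 = -6; b=3
n=7: odd, s = (-6)-7 = -13; b=4
n=10: not odd, s = (-13)+1 = -12; b=14
n=-1: odd, s = (-12)-(-1) = -11; b=15
n=13: odd, s = (-11)-13 = -24; b=16
n=10: not odd, s = (-24)+1 = -23; b=26
n=9: odd, s = (-23)-9 = -32; b=27
s+b = (-32)+27 = -5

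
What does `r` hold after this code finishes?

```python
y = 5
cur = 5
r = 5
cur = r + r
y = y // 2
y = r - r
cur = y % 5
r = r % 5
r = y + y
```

cur = 5+5 = 10
y = 5//2 = 2
y = 5-5 = 0
cur = 0%5 = 0
r = 5%5 = 0
r = 0+0 = 0

0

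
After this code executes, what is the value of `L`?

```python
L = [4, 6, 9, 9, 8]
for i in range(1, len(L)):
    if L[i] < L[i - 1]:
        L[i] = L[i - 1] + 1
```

[4, 6, 9, 9, 10]

i=1: 6>=4, unchanged → [4, 6, 9, 9, 8]
i=2: 9>=6, unchanged → [4, 6, 9, 9, 8]
i=3: 9>=9, unchanged → [4, 6, 9, 9, 8]
i=4: 8<9, L[4] = 9+1 = 10 → [4, 6, 9, 9, 10]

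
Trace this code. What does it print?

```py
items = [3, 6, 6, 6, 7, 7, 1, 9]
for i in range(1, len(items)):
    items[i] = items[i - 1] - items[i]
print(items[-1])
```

-39

i=1: items[1] = 3-6 = -3 → [3, -3, 6, 6, 7, 7, 1, 9]
i=2: items[2] = (-3)-6 = -9 → [3, -3, -9, 6, 7, 7, 1, 9]
i=3: items[3] = (-9)-6 = -15 → [3, -3, -9, -15, 7, 7, 1, 9]
i=4: items[4] = (-15)-7 = -22 → [3, -3, -9, -15, -22, 7, 1, 9]
i=5: items[5] = (-22)-7 = -29 → [3, -3, -9, -15, -22, -29, 1, 9]
i=6: items[6] = (-29)-1 = -30 → [3, -3, -9, -15, -22, -29, -30, 9]
i=7: items[7] = (-30)-9 = -39 → [3, -3, -9, -15, -22, -29, -30, -39]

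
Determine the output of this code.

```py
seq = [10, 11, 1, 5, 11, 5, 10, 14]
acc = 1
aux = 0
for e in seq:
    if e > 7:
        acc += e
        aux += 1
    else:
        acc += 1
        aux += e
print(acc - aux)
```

44

e=10: >7, acc = 1+10 = 11; aux=1
e=11: >7, acc = 11+11 = 22; aux=2
e=1: not >7, acc = 22+1 = 23; aux=3
e=5: not >7, acc = 23+1 = 24; aux=8
e=11: >7, acc = 24+11 = 35; aux=9
e=5: not >7, acc = 35+1 = 36; aux=14
e=10: >7, acc = 36+10 = 46; aux=15
e=14: >7, acc = 46+14 = 60; aux=16
acc-aux = 60-16 = 44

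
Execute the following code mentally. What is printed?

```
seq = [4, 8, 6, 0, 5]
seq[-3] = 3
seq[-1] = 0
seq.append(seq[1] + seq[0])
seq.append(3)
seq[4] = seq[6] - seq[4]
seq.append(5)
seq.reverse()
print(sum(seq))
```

38

seq[-3] = 3 → [4, 8, 3, 0, 5]
seq[-1] = 0 → [4, 8, 3, 0, 0]
append seq[1]+seq[0] = 8+4 = 12 → [4, 8, 3, 0, 0, 12]
append 3 → [4, 8, 3, 0, 0, 12, 3]
seq[4] = seq[6]-seq[4] = 3-0 = 3 → [4, 8, 3, 0, 3, 12, 3]
append 5 → [4, 8, 3, 0, 3, 12, 3, 5]
reverse → [5, 3, 12, 3, 0, 3, 8, 4]
sum = 38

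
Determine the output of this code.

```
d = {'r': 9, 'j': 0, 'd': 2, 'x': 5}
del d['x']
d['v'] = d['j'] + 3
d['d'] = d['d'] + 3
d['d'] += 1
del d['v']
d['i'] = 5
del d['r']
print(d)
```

del 'x' → {'r': 9, 'j': 0, 'd': 2}
d['v'] = d['j']+3 = 3 → {'r': 9, 'j': 0, 'd': 2, 'v': 3}
d['d'] = d['d']+3 = 5 → {'r': 9, 'j': 0, 'd': 5, 'v': 3}
d['d'] = 5+1 = 6 → {'r': 9, 'j': 0, 'd': 6, 'v': 3}
del 'v' → {'r': 9, 'j': 0, 'd': 6}
d['i'] = 5 → {'r': 9, 'j': 0, 'd': 6, 'i': 5}
del 'r' → {'j': 0, 'd': 6, 'i': 5}

{'j': 0, 'd': 6, 'i': 5}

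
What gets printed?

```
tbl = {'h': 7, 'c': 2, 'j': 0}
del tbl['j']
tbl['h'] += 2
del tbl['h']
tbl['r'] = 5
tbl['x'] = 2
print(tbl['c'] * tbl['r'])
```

10

del 'j' → {'h': 7, 'c': 2}
tbl['h'] = 7+2 = 9 → {'h': 9, 'c': 2}
del 'h' → {'c': 2}
tbl['r'] = 5 → {'c': 2, 'r': 5}
tbl['x'] = 2 → {'c': 2, 'r': 5, 'x': 2}
tbl['c']*tbl['r'] = 2*5 = 10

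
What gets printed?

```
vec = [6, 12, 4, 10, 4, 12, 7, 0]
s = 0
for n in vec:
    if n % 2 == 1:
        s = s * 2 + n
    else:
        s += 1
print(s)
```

n=6: not odd, s = 0+1 = 1
n=12: not odd, s = 1+1 = 2
n=4: not odd, s = 2+1 = 3
n=10: not odd, s = 3+1 = 4
n=4: not odd, s = 4+1 = 5
n=12: not odd, s = 5+1 = 6
n=7: odd, s = 6*2+7 = 19
n=0: not odd, s = 19+1 = 20

20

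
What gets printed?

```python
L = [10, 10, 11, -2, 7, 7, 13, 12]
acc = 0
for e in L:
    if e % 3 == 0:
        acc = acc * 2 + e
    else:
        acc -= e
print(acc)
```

-100

e=10: not %3==0, acc = 0-10 = -10
e=10: not %3==0, acc = (-10)-10 = -20
e=11: not %3==0, acc = (-20)-11 = -31
e=-2: not %3==0, acc = (-31)-(-2) = -29
e=7: not %3==0, acc = (-29)-7 = -36
e=7: not %3==0, acc = (-36)-7 = -43
e=13: not %3==0, acc = (-43)-13 = -56
e=12: %3==0, acc = (-56)*2+12 = -100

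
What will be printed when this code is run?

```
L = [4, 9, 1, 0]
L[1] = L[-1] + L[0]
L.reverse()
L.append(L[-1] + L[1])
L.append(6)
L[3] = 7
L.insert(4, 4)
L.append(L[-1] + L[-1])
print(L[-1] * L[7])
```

144

L[1] = L[-1]+L[0] = 0+4 = 4 → [4, 4, 1, 0]
reverse → [0, 1, 4, 4]
append L[-1]+L[1] = 4+1 = 5 → [0, 1, 4, 4, 5]
append 6 → [0, 1, 4, 4, 5, 6]
L[3] = 7 → [0, 1, 4, 7, 5, 6]
insert 4 at 4 → [0, 1, 4, 7, 4, 5, 6]
append L[-1]+L[-1] = 6+6 = 12 → [0, 1, 4, 7, 4, 5, 6, 12]
L[-1]*L[7] = 12*12 = 144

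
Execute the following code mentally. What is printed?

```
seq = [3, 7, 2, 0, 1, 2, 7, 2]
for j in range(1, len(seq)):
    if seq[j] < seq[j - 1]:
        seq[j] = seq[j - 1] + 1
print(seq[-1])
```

13

j=1: 7>=3, unchanged → [3, 7, 2, 0, 1, 2, 7, 2]
j=2: 2<7, seq[2] = 7+1 = 8 → [3, 7, 8, 0, 1, 2, 7, 2]
j=3: 0<8, seq[3] = 8+1 = 9 → [3, 7, 8, 9, 1, 2, 7, 2]
j=4: 1<9, seq[4] = 9+1 = 10 → [3, 7, 8, 9, 10, 2, 7, 2]
j=5: 2<10, seq[5] = 10+1 = 11 → [3, 7, 8, 9, 10, 11, 7, 2]
j=6: 7<11, seq[6] = 11+1 = 12 → [3, 7, 8, 9, 10, 11, 12, 2]
j=7: 2<12, seq[7] = 12+1 = 13 → [3, 7, 8, 9, 10, 11, 12, 13]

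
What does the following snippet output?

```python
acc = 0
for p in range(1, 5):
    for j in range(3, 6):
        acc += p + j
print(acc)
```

78

p=1,j=3: acc = 0+4 = 4
p=1,j=4: acc = 4+5 = 9
p=1,j=5: acc = 9+6 = 15
p=2,j=3: acc = 15+5 = 20
p=2,j=4: acc = 20+6 = 26
p=2,j=5: acc = 26+7 = 33
p=3,j=3: acc = 33+6 = 39
p=3,j=4: acc = 39+7 = 46
p=3,j=5: acc = 46+8 = 54
p=4,j=3: acc = 54+7 = 61
p=4,j=4: acc = 61+8 = 69
p=4,j=5: acc = 69+9 = 78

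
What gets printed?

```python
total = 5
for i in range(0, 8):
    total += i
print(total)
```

33

i=0: total = 5+0 = 5
i=1: total = 5+1 = 6
i=2: total = 6+2 = 8
i=3: total = 8+3 = 11
i=4: total = 11+4 = 15
i=5: total = 15+5 = 20
i=6: total = 20+6 = 26
i=7: total = 26+7 = 33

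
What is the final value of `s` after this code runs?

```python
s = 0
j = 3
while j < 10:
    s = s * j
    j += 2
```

0

j=3: s = 0*3 = 0
j=5: s = 0*5 = 0
j=7: s = 0*7 = 0
j=9: s = 0*9 = 0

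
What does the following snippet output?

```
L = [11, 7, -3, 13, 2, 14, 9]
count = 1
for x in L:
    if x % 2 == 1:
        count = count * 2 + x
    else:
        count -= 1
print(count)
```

x=11: odd, count = 1*2+11 = 13
x=7: odd, count = 13*2+7 = 33
x=-3: odd, count = 33*2+(-3) = 63
x=13: odd, count = 63*2+13 = 139
x=2: not odd, count = 139-1 = 138
x=14: not odd, count = 138-1 = 137
x=9: odd, count = 137*2+9 = 283

283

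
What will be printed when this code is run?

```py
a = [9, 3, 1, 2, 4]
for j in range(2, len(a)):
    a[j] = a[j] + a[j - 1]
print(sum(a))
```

j=2: a[2] = 1+3 = 4 → [9, 3, 4, 2, 4]
j=3: a[3] = 2+4 = 6 → [9, 3, 4, 6, 4]
j=4: a[4] = 4+6 = 10 → [9, 3, 4, 6, 10]
sum = 32

32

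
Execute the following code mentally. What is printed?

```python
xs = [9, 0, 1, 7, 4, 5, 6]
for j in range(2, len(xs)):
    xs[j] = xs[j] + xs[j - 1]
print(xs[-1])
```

23

j=2: xs[2] = 1+0 = 1 → [9, 0, 1, 7, 4, 5, 6]
j=3: xs[3] = 7+1 = 8 → [9, 0, 1, 8, 4, 5, 6]
j=4: xs[4] = 4+8 = 12 → [9, 0, 1, 8, 12, 5, 6]
j=5: xs[5] = 5+12 = 17 → [9, 0, 1, 8, 12, 17, 6]
j=6: xs[6] = 6+17 = 23 → [9, 0, 1, 8, 12, 17, 23]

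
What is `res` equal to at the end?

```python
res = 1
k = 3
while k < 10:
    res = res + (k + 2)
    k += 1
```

57

k=3: res = 1+5 = 6
k=4: res = 6+6 = 12
k=5: res = 12+7 = 19
k=6: res = 19+8 = 27
k=7: res = 27+9 = 36
k=8: res = 36+10 = 46
k=9: res = 46+11 = 57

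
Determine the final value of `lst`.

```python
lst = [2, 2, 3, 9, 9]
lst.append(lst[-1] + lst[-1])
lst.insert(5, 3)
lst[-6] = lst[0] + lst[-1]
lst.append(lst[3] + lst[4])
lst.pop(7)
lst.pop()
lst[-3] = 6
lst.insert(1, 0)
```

append lst[-1]+lst[-1] = 9+9 = 18 → [2, 2, 3, 9, 9, 18]
insert 3 at 5 → [2, 2, 3, 9, 9, 3, 18]
lst[-6] = lst[0]+lst[-1] = 2+18 = 20 → [2, 20, 3, 9, 9, 3, 18]
append lst[3]+lst[4] = 9+9 = 18 → [2, 20, 3, 9, 9, 3, 18, 18]
pop(7) removes 18 → [2, 20, 3, 9, 9, 3, 18]
pop() removes 18 → [2, 20, 3, 9, 9, 3]
lst[-3] = 6 → [2, 20, 3, 6, 9, 3]
insert 0 at 1 → [2, 0, 20, 3, 6, 9, 3]

[2, 0, 20, 3, 6, 9, 3]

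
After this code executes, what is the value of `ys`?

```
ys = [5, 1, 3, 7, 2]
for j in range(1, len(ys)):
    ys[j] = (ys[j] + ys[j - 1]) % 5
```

[5, 1, 4, 1, 3]

j=1: ys[1] = (1+5)%5 = 1 → [5, 1, 3, 7, 2]
j=2: ys[2] = (3+1)%5 = 4 → [5, 1, 4, 7, 2]
j=3: ys[3] = (7+4)%5 = 1 → [5, 1, 4, 1, 2]
j=4: ys[4] = (2+1)%5 = 3 → [5, 1, 4, 1, 3]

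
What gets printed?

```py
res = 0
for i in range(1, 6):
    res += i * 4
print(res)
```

60

i=1: res = 0+1*4 = 4
i=2: res = 4+2*4 = 12
i=3: res = 12+3*4 = 24
i=4: res = 24+4*4 = 40
i=5: res = 40+5*4 = 60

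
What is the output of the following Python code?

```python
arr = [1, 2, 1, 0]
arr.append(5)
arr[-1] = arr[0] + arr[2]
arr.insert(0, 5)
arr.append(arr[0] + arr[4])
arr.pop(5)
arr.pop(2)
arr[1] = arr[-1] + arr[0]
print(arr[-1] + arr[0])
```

append 5 → [1, 2, 1, 0, 5]
arr[-1] = arr[0]+arr[2] = 1+1 = 2 → [1, 2, 1, 0, 2]
insert 5 at 0 → [5, 1, 2, 1, 0, 2]
append arr[0]+arr[4] = 5+0 = 5 → [5, 1, 2, 1, 0, 2, 5]
pop(5) removes 2 → [5, 1, 2, 1, 0, 5]
pop(2) removes 2 → [5, 1, 1, 0, 5]
arr[1] = arr[-1]+arr[0] = 5+5 = 10 → [5, 10, 1, 0, 5]
arr[-1]+arr[0] = 5+5 = 10

10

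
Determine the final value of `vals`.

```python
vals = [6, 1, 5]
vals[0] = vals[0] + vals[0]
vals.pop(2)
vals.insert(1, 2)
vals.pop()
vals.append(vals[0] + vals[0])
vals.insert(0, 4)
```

[4, 12, 2, 24]

vals[0] = vals[0]+vals[0] = 6+6 = 12 → [12, 1, 5]
pop(2) removes 5 → [12, 1]
insert 2 at 1 → [12, 2, 1]
pop() removes 1 → [12, 2]
append vals[0]+vals[0] = 12+12 = 24 → [12, 2, 24]
insert 4 at 0 → [4, 12, 2, 24]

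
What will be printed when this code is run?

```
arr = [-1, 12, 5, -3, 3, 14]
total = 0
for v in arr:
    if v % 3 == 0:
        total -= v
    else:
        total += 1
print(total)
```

-9

v=-1: not %3==0, total = 0+1 = 1
v=12: %3==0, total = 1-12 = -11
v=5: not %3==0, total = (-11)+1 = -10
v=-3: %3==0, total = (-10)-(-3) = -7
v=3: %3==0, total = (-7)-3 = -10
v=14: not %3==0, total = (-10)+1 = -9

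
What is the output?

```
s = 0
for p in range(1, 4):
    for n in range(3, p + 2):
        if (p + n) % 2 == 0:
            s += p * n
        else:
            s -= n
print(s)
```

p=2,n=3: odd sum, s = 0-3 = -3
p=3,n=3: even sum, s = (-3)+9 = 6
p=3,n=4: odd sum, s = 6-4 = 2

2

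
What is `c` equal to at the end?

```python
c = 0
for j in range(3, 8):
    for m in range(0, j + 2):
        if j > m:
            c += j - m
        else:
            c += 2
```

100

j=3,m=0: 3>0, c = 0+3 = 3
j=3,m=1: 3>1, c = 3+2 = 5
j=3,m=2: 3>2, c = 5+1 = 6
j=3,m=3: not 3>3, c = 6+2 = 8
j=3,m=4: not 3>4, c = 8+2 = 10
j=4,m=0: 4>0, c = 10+4 = 14
j=4,m=1: 4>1, c = 14+3 = 17
j=4,m=2: 4>2, c = 17+2 = 19
j=4,m=3: 4>3, c = 19+1 = 20
j=4,m=4: not 4>4, c = 20+2 = 22
j=4,m=5: not 4>5, c = 22+2 = 24
j=5,m=0: 5>0, c = 24+5 = 29
j=5,m=1: 5>1, c = 29+4 = 33
j=5,m=2: 5>2, c = 33+3 = 36
j=5,m=3: 5>3, c = 36+2 = 38
j=5,m=4: 5>4, c = 38+1 = 39
j=5,m=5: not 5>5, c = 39+2 = 41
j=5,m=6: not 5>6, c = 41+2 = 43
j=6,m=0: 6>0, c = 43+6 = 49
j=6,m=1: 6>1, c = 49+5 = 54
j=6,m=2: 6>2, c = 54+4 = 58
j=6,m=3: 6>3, c = 58+3 = 61
j=6,m=4: 6>4, c = 61+2 = 63
j=6,m=5: 6>5, c = 63+1 = 64
j=6,m=6: not 6>6, c = 64+2 = 66
j=6,m=7: not 6>7, c = 66+2 = 68
j=7,m=0: 7>0, c = 68+7 = 75
j=7,m=1: 7>1, c = 75+6 = 81
j=7,m=2: 7>2, c = 81+5 = 86
j=7,m=3: 7>3, c = 86+4 = 90
j=7,m=4: 7>4, c = 90+3 = 93
j=7,m=5: 7>5, c = 93+2 = 95
j=7,m=6: 7>6, c = 95+1 = 96
j=7,m=7: not 7>7, c = 96+2 = 98
j=7,m=8: not 7>8, c = 98+2 = 100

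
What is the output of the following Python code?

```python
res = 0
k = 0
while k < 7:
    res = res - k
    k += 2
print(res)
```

-12

k=0: res = 0-0 = 0
k=2: res = 0-2 = -2
k=4: res = (-2)-4 = -6
k=6: res = (-6)-6 = -12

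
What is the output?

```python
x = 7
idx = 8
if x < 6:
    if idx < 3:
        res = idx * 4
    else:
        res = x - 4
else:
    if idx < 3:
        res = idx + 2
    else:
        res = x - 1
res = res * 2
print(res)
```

x=7, idx=8
x < 6 is False; idx < 3 is False
→ res = x - 1 = 6
res = 6*2 = 12

12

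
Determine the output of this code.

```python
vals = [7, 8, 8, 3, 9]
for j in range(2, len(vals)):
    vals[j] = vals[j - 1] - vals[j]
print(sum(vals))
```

j=2: vals[2] = 8-8 = 0 → [7, 8, 0, 3, 9]
j=3: vals[3] = 0-3 = -3 → [7, 8, 0, -3, 9]
j=4: vals[4] = (-3)-9 = -12 → [7, 8, 0, -3, -12]
sum = 0

0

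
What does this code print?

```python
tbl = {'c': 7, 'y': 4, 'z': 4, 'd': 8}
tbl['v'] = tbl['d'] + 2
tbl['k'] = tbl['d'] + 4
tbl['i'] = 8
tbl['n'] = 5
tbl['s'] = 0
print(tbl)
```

{'c': 7, 'y': 4, 'z': 4, 'd': 8, 'v': 10, 'k': 12, 'i': 8, 'n': 5, 's': 0}

tbl['v'] = tbl['d']+2 = 10 → {'c': 7, 'y': 4, 'z': 4, 'd': 8, 'v': 10}
tbl['k'] = tbl['d']+4 = 12 → {'c': 7, 'y': 4, 'z': 4, 'd': 8, 'v': 10, 'k': 12}
tbl['i'] = 8 → {'c': 7, 'y': 4, 'z': 4, 'd': 8, 'v': 10, 'k': 12, 'i': 8}
tbl['n'] = 5 → {'c': 7, 'y': 4, 'z': 4, 'd': 8, 'v': 10, 'k': 12, 'i': 8, 'n': 5}
tbl['s'] = 0 → {'c': 7, 'y': 4, 'z': 4, 'd': 8, 'v': 10, 'k': 12, 'i': 8, 'n': 5, 's': 0}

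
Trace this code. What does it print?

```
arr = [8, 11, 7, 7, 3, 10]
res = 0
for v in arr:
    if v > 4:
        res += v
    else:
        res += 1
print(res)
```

44

v=8: >4, res = 0+8 = 8
v=11: >4, res = 8+11 = 19
v=7: >4, res = 19+7 = 26
v=7: >4, res = 26+7 = 33
v=3: not >4, res = 33+1 = 34
v=10: >4, res = 34+10 = 44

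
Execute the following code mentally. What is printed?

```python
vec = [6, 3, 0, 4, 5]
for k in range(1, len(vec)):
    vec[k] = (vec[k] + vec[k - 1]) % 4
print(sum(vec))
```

k=1: vec[1] = (3+6)%4 = 1 → [6, 1, 0, 4, 5]
k=2: vec[2] = (0+1)%4 = 1 → [6, 1, 1, 4, 5]
k=3: vec[3] = (4+1)%4 = 1 → [6, 1, 1, 1, 5]
k=4: vec[4] = (5+1)%4 = 2 → [6, 1, 1, 1, 2]
sum = 11

11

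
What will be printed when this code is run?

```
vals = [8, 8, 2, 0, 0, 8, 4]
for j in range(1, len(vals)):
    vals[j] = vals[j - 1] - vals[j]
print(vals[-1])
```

-14

j=1: vals[1] = 8-8 = 0 → [8, 0, 2, 0, 0, 8, 4]
j=2: vals[2] = 0-2 = -2 → [8, 0, -2, 0, 0, 8, 4]
j=3: vals[3] = (-2)-0 = -2 → [8, 0, -2, -2, 0, 8, 4]
j=4: vals[4] = (-2)-0 = -2 → [8, 0, -2, -2, -2, 8, 4]
j=5: vals[5] = (-2)-8 = -10 → [8, 0, -2, -2, -2, -10, 4]
j=6: vals[6] = (-10)-4 = -14 → [8, 0, -2, -2, -2, -10, -14]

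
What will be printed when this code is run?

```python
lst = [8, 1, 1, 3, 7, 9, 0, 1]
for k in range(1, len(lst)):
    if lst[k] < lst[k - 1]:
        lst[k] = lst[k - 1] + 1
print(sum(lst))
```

92

k=1: 1<8, lst[1] = 8+1 = 9 → [8, 9, 1, 3, 7, 9, 0, 1]
k=2: 1<9, lst[2] = 9+1 = 10 → [8, 9, 10, 3, 7, 9, 0, 1]
k=3: 3<10, lst[3] = 10+1 = 11 → [8, 9, 10, 11, 7, 9, 0, 1]
k=4: 7<11, lst[4] = 11+1 = 12 → [8, 9, 10, 11, 12, 9, 0, 1]
k=5: 9<12, lst[5] = 12+1 = 13 → [8, 9, 10, 11, 12, 13, 0, 1]
k=6: 0<13, lst[6] = 13+1 = 14 → [8, 9, 10, 11, 12, 13, 14, 1]
k=7: 1<14, lst[7] = 14+1 = 15 → [8, 9, 10, 11, 12, 13, 14, 15]
sum = 92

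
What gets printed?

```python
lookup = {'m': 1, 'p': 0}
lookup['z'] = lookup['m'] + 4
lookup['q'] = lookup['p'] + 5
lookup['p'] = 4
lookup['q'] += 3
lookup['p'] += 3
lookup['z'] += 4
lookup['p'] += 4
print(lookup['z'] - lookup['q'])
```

lookup['z'] = lookup['m']+4 = 5 → {'m': 1, 'p': 0, 'z': 5}
lookup['q'] = lookup['p']+5 = 5 → {'m': 1, 'p': 0, 'z': 5, 'q': 5}
lookup['p'] = 4 → {'m': 1, 'p': 4, 'z': 5, 'q': 5}
lookup['q'] = 5+3 = 8 → {'m': 1, 'p': 4, 'z': 5, 'q': 8}
lookup['p'] = 4+3 = 7 → {'m': 1, 'p': 7, 'z': 5, 'q': 8}
lookup['z'] = 5+4 = 9 → {'m': 1, 'p': 7, 'z': 9, 'q': 8}
lookup['p'] = 7+4 = 11 → {'m': 1, 'p': 11, 'z': 9, 'q': 8}
lookup['z']-lookup['q'] = 9-8 = 1

1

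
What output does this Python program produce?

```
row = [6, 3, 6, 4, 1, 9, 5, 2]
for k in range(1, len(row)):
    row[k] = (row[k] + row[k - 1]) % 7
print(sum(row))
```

k=1: row[1] = (3+6)%7 = 2 → [6, 2, 6, 4, 1, 9, 5, 2]
k=2: row[2] = (6+2)%7 = 1 → [6, 2, 1, 4, 1, 9, 5, 2]
k=3: row[3] = (4+1)%7 = 5 → [6, 2, 1, 5, 1, 9, 5, 2]
k=4: row[4] = (1+5)%7 = 6 → [6, 2, 1, 5, 6, 9, 5, 2]
k=5: row[5] = (9+6)%7 = 1 → [6, 2, 1, 5, 6, 1, 5, 2]
k=6: row[6] = (5+1)%7 = 6 → [6, 2, 1, 5, 6, 1, 6, 2]
k=7: row[7] = (2+6)%7 = 1 → [6, 2, 1, 5, 6, 1, 6, 1]
sum = 28

28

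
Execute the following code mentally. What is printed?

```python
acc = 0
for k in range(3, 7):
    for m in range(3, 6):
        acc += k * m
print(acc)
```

k=3,m=3: acc = 0+9 = 9
k=3,m=4: acc = 9+12 = 21
k=3,m=5: acc = 21+15 = 36
k=4,m=3: acc = 36+12 = 48
k=4,m=4: acc = 48+16 = 64
k=4,m=5: acc = 64+20 = 84
k=5,m=3: acc = 84+15 = 99
k=5,m=4: acc = 99+20 = 119
k=5,m=5: acc = 119+25 = 144
k=6,m=3: acc = 144+18 = 162
k=6,m=4: acc = 162+24 = 186
k=6,m=5: acc = 186+30 = 216

216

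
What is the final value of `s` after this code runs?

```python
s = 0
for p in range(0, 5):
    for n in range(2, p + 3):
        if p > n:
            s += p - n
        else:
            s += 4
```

p=0,n=2: not 0>2, s = 0+4 = 4
p=1,n=2: not 1>2, s = 4+4 = 8
p=1,n=3: not 1>3, s = 8+4 = 12
p=2,n=2: not 2>2, s = 12+4 = 16
p=2,n=3: not 2>3, s = 16+4 = 20
p=2,n=4: not 2>4, s = 20+4 = 24
p=3,n=2: 3>2, s = 24+1 = 25
p=3,n=3: not 3>3, s = 25+4 = 29
p=3,n=4: not 3>4, s = 29+4 = 33
p=3,n=5: not 3>5, s = 33+4 = 37
p=4,n=2: 4>2, s = 37+2 = 39
p=4,n=3: 4>3, s = 39+1 = 40
p=4,n=4: not 4>4, s = 40+4 = 44
p=4,n=5: not 4>5, s = 44+4 = 48
p=4,n=6: not 4>6, s = 48+4 = 52

52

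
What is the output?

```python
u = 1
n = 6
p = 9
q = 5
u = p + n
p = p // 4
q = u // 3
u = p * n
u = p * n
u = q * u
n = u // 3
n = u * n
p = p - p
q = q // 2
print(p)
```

u = 9+6 = 15
p = 9//4 = 2
q = 15//3 = 5
u = 2*6 = 12
u = 2*6 = 12
u = 5*12 = 60
n = 60//3 = 20
n = 60*20 = 1200
p = 2-2 = 0
q = 5//2 = 2

0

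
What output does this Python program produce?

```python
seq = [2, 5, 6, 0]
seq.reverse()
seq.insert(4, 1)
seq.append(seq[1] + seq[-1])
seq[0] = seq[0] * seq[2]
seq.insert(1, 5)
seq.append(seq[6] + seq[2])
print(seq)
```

reverse → [0, 6, 5, 2]
insert 1 at 4 → [0, 6, 5, 2, 1]
append seq[1]+seq[-1] = 6+1 = 7 → [0, 6, 5, 2, 1, 7]
seq[0] = seq[0]*seq[2] = 0*5 = 0 → [0, 6, 5, 2, 1, 7]
insert 5 at 1 → [0, 5, 6, 5, 2, 1, 7]
append seq[6]+seq[2] = 7+6 = 13 → [0, 5, 6, 5, 2, 1, 7, 13]

[0, 5, 6, 5, 2, 1, 7, 13]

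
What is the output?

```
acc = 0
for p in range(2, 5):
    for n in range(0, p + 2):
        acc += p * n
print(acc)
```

p=2,n=0: acc = 0+0 = 0
p=2,n=1: acc = 0+2 = 2
p=2,n=2: acc = 2+4 = 6
p=2,n=3: acc = 6+6 = 12
p=3,n=0: acc = 12+0 = 12
p=3,n=1: acc = 12+3 = 15
p=3,n=2: acc = 15+6 = 21
p=3,n=3: acc = 21+9 = 30
p=3,n=4: acc = 30+12 = 42
p=4,n=0: acc = 42+0 = 42
p=4,n=1: acc = 42+4 = 46
p=4,n=2: acc = 46+8 = 54
p=4,n=3: acc = 54+12 = 66
p=4,n=4: acc = 66+16 = 82
p=4,n=5: acc = 82+20 = 102

102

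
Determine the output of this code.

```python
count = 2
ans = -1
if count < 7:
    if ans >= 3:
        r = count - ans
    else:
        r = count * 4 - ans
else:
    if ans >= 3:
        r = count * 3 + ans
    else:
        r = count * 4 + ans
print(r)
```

9

count=2, ans=-1
count < 7 is True; ans >= 3 is False
→ r = count * 4 - ans = 9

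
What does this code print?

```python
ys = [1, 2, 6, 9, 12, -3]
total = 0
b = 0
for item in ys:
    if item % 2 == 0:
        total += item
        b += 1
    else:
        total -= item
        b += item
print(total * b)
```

item=1: not even, total = 0-1 = -1; b=1
item=2: even, total = (-1)+2 = 1; b=2
item=6: even, total = 1+6 = 7; b=3
item=9: not even, total = 7-9 = -2; b=12
item=12: even, total = (-2)+12 = 10; b=13
item=-3: not even, total = 10-(-3) = 13; b=10
total*b = 13*10 = 130

130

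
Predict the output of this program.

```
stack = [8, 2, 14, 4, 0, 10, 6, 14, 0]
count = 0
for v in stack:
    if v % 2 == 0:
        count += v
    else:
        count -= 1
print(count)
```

58

v=8: even, count = 0+8 = 8
v=2: even, count = 8+2 = 10
v=14: even, count = 10+14 = 24
v=4: even, count = 24+4 = 28
v=0: even, count = 28+0 = 28
v=10: even, count = 28+10 = 38
v=6: even, count = 38+6 = 44
v=14: even, count = 44+14 = 58
v=0: even, count = 58+0 = 58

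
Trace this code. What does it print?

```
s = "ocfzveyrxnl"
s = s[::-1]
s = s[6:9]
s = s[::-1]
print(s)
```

reverse → 'lnxryevzfco'
slice [6:9] → 'vzf'
reverse → 'fzv'

fzv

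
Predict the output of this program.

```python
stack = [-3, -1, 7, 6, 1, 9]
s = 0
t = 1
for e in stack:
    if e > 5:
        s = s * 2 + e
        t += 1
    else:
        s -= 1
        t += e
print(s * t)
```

31

e=-3: not >5, s = 0-1 = -1; t=-2
e=-1: not >5, s = (-1)-1 = -2; t=-3
e=7: >5, s = (-2)*2+7 = 3; t=-2
e=6: >5, s = 3*2+6 = 12; t=-1
e=1: not >5, s = 12-1 = 11; t=0
e=9: >5, s = 11*2+9 = 31; t=1
s*t = 31*1 = 31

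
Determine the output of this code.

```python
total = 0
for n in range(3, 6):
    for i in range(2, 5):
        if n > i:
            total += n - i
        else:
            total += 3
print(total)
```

19

n=3,i=2: 3>2, total = 0+1 = 1
n=3,i=3: not 3>3, total = 1+3 = 4
n=3,i=4: not 3>4, total = 4+3 = 7
n=4,i=2: 4>2, total = 7+2 = 9
n=4,i=3: 4>3, total = 9+1 = 10
n=4,i=4: not 4>4, total = 10+3 = 13
n=5,i=2: 5>2, total = 13+3 = 16
n=5,i=3: 5>3, total = 16+2 = 18
n=5,i=4: 5>4, total = 18+1 = 19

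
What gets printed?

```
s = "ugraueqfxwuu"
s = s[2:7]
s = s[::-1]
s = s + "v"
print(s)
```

slice [2:7] → 'raueq'
reverse → 'qeuar'
+ 'v' → 'qeuarv'

qeuarv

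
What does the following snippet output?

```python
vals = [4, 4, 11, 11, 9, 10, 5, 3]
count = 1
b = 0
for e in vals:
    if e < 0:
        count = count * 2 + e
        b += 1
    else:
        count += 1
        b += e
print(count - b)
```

e=4: not <0, count = 1+1 = 2; b=4
e=4: not <0, count = 2+1 = 3; b=8
e=11: not <0, count = 3+1 = 4; b=19
e=11: not <0, count = 4+1 = 5; b=30
e=9: not <0, count = 5+1 = 6; b=39
e=10: not <0, count = 6+1 = 7; b=49
e=5: not <0, count = 7+1 = 8; b=54
e=3: not <0, count = 8+1 = 9; b=57
count-b = 9-57 = -48

-48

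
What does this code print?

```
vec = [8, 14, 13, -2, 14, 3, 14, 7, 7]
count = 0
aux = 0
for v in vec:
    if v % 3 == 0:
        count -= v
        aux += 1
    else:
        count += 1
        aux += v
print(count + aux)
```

v=8: not %3==0, count = 0+1 = 1; aux=8
v=14: not %3==0, count = 1+1 = 2; aux=22
v=13: not %3==0, count = 2+1 = 3; aux=35
v=-2: not %3==0, count = 3+1 = 4; aux=33
v=14: not %3==0, count = 4+1 = 5; aux=47
v=3: %3==0, count = 5-3 = 2; aux=48
v=14: not %3==0, count = 2+1 = 3; aux=62
v=7: not %3==0, count = 3+1 = 4; aux=69
v=7: not %3==0, count = 4+1 = 5; aux=76
count+aux = 5+76 = 81

81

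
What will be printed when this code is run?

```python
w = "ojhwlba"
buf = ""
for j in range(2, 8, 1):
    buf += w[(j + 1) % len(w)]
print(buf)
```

j=2: add w[3]='w' → 'w'
j=3: add w[4]='l' → 'wl'
j=4: add w[5]='b' → 'wlb'
j=5: add w[6]='a' → 'wlba'
j=6: add w[0]='o' → 'wlbao'
j=7: add w[1]='j' → 'wlbaoj'

wlbaoj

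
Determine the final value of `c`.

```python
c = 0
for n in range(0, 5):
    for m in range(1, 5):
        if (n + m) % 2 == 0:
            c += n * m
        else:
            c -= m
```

28

n=0,m=1: odd sum, c = 0-1 = -1
n=0,m=2: even sum, c = (-1)+0 = -1
n=0,m=3: odd sum, c = (-1)-3 = -4
n=0,m=4: even sum, c = (-4)+0 = -4
n=1,m=1: even sum, c = (-4)+1 = -3
n=1,m=2: odd sum, c = (-3)-2 = -5
n=1,m=3: even sum, c = (-5)+3 = -2
n=1,m=4: odd sum, c = (-2)-4 = -6
n=2,m=1: odd sum, c = (-6)-1 = -7
n=2,m=2: even sum, c = (-7)+4 = -3
n=2,m=3: odd sum, c = (-3)-3 = -6
n=2,m=4: even sum, c = (-6)+8 = 2
n=3,m=1: even sum, c = 2+3 = 5
n=3,m=2: odd sum, c = 5-2 = 3
n=3,m=3: even sum, c = 3+9 = 12
n=3,m=4: odd sum, c = 12-4 = 8
n=4,m=1: odd sum, c = 8-1 = 7
n=4,m=2: even sum, c = 7+8 = 15
n=4,m=3: odd sum, c = 15-3 = 12
n=4,m=4: even sum, c = 12+16 = 28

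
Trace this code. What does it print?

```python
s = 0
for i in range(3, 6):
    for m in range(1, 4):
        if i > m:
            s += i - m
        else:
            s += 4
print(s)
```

i=3,m=1: 3>1, s = 0+2 = 2
i=3,m=2: 3>2, s = 2+1 = 3
i=3,m=3: not 3>3, s = 3+4 = 7
i=4,m=1: 4>1, s = 7+3 = 10
i=4,m=2: 4>2, s = 10+2 = 12
i=4,m=3: 4>3, s = 12+1 = 13
i=5,m=1: 5>1, s = 13+4 = 17
i=5,m=2: 5>2, s = 17+3 = 20
i=5,m=3: 5>3, s = 20+2 = 22

22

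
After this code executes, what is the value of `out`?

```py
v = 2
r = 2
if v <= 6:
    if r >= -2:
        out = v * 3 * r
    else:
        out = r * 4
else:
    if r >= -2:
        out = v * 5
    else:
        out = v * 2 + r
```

12

v=2, r=2
v <= 6 is True; r >= -2 is True
→ out = v * 3 * r = 12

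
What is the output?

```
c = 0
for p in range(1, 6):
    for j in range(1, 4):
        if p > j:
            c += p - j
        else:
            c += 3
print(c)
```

p=1,j=1: not 1>1, c = 0+3 = 3
p=1,j=2: not 1>2, c = 3+3 = 6
p=1,j=3: not 1>3, c = 6+3 = 9
p=2,j=1: 2>1, c = 9+1 = 10
p=2,j=2: not 2>2, c = 10+3 = 13
p=2,j=3: not 2>3, c = 13+3 = 16
p=3,j=1: 3>1, c = 16+2 = 18
p=3,j=2: 3>2, c = 18+1 = 19
p=3,j=3: not 3>3, c = 19+3 = 22
p=4,j=1: 4>1, c = 22+3 = 25
p=4,j=2: 4>2, c = 25+2 = 27
p=4,j=3: 4>3, c = 27+1 = 28
p=5,j=1: 5>1, c = 28+4 = 32
p=5,j=2: 5>2, c = 32+3 = 35
p=5,j=3: 5>3, c = 35+2 = 37

37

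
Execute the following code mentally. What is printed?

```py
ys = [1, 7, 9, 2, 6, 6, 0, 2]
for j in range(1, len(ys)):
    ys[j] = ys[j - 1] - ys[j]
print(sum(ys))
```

j=1: ys[1] = 1-7 = -6 → [1, -6, 9, 2, 6, 6, 0, 2]
j=2: ys[2] = (-6)-9 = -15 → [1, -6, -15, 2, 6, 6, 0, 2]
j=3: ys[3] = (-15)-2 = -17 → [1, -6, -15, -17, 6, 6, 0, 2]
j=4: ys[4] = (-17)-6 = -23 → [1, -6, -15, -17, -23, 6, 0, 2]
j=5: ys[5] = (-23)-6 = -29 → [1, -6, -15, -17, -23, -29, 0, 2]
j=6: ys[6] = (-29)-0 = -29 → [1, -6, -15, -17, -23, -29, -29, 2]
j=7: ys[7] = (-29)-2 = -31 → [1, -6, -15, -17, -23, -29, -29, -31]
sum = -149

-149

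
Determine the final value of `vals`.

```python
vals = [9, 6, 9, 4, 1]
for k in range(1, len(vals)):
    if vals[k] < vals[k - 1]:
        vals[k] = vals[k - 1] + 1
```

[9, 10, 11, 12, 13]

k=1: 6<9, vals[1] = 9+1 = 10 → [9, 10, 9, 4, 1]
k=2: 9<10, vals[2] = 10+1 = 11 → [9, 10, 11, 4, 1]
k=3: 4<11, vals[3] = 11+1 = 12 → [9, 10, 11, 12, 1]
k=4: 1<12, vals[4] = 12+1 = 13 → [9, 10, 11, 12, 13]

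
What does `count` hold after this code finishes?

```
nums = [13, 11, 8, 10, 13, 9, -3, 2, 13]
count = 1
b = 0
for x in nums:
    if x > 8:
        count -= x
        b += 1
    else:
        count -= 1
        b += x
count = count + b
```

x=13: >8, count = 1-13 = -12; b=1
x=11: >8, count = (-12)-11 = -23; b=2
x=8: not >8, count = (-23)-1 = -24; b=10
x=10: >8, count = (-24)-10 = -34; b=11
x=13: >8, count = (-34)-13 = -47; b=12
x=9: >8, count = (-47)-9 = -56; b=13
x=-3: not >8, count = (-56)-1 = -57; b=10
x=2: not >8, count = (-57)-1 = -58; b=12
x=13: >8, count = (-58)-13 = -71; b=13
count+b = (-71)+13 = -58

-58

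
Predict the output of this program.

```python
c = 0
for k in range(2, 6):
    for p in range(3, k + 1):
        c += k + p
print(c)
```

48

k=3,p=3: c = 0+6 = 6
k=4,p=3: c = 6+7 = 13
k=4,p=4: c = 13+8 = 21
k=5,p=3: c = 21+8 = 29
k=5,p=4: c = 29+9 = 38
k=5,p=5: c = 38+10 = 48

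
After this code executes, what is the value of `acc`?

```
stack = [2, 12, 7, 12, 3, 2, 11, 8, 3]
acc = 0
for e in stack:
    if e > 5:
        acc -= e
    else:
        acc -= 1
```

e=2: not >5, acc = 0-1 = -1
e=12: >5, acc = (-1)-12 = -13
e=7: >5, acc = (-13)-7 = -20
e=12: >5, acc = (-20)-12 = -32
e=3: not >5, acc = (-32)-1 = -33
e=2: not >5, acc = (-33)-1 = -34
e=11: >5, acc = (-34)-11 = -45
e=8: >5, acc = (-45)-8 = -53
e=3: not >5, acc = (-53)-1 = -54

-54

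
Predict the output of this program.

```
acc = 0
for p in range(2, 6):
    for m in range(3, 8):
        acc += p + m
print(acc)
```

170

p=2,m=3: acc = 0+5 = 5
p=2,m=4: acc = 5+6 = 11
p=2,m=5: acc = 11+7 = 18
p=2,m=6: acc = 18+8 = 26
p=2,m=7: acc = 26+9 = 35
p=3,m=3: acc = 35+6 = 41
p=3,m=4: acc = 41+7 = 48
p=3,m=5: acc = 48+8 = 56
p=3,m=6: acc = 56+9 = 65
p=3,m=7: acc = 65+10 = 75
p=4,m=3: acc = 75+7 = 82
p=4,m=4: acc = 82+8 = 90
p=4,m=5: acc = 90+9 = 99
p=4,m=6: acc = 99+10 = 109
p=4,m=7: acc = 109+11 = 120
p=5,m=3: acc = 120+8 = 128
p=5,m=4: acc = 128+9 = 137
p=5,m=5: acc = 137+10 = 147
p=5,m=6: acc = 147+11 = 158
p=5,m=7: acc = 158+12 = 170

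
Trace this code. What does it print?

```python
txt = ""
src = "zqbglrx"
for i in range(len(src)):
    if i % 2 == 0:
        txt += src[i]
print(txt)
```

zblx

i=0: add 'z' → 'z'
i=1: skip
i=2: add 'b' → 'zb'
i=3: skip
i=4: add 'l' → 'zbl'
i=5: skip
i=6: add 'x' → 'zblx'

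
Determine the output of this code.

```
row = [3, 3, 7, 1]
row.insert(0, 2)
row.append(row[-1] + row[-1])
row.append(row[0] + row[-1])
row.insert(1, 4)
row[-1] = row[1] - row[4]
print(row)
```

insert 2 at 0 → [2, 3, 3, 7, 1]
append row[-1]+row[-1] = 1+1 = 2 → [2, 3, 3, 7, 1, 2]
append row[0]+row[-1] = 2+2 = 4 → [2, 3, 3, 7, 1, 2, 4]
insert 4 at 1 → [2, 4, 3, 3, 7, 1, 2, 4]
row[-1] = row[1]-row[4] = 4-7 = -3 → [2, 4, 3, 3, 7, 1, 2, -3]

[2, 4, 3, 3, 7, 1, 2, -3]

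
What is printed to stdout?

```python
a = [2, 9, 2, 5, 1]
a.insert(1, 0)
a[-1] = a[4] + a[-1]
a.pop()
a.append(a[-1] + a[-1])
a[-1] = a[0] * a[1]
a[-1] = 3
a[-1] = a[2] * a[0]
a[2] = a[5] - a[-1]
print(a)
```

insert 0 at 1 → [2, 0, 9, 2, 5, 1]
a[-1] = a[4]+a[-1] = 5+1 = 6 → [2, 0, 9, 2, 5, 6]
pop() removes 6 → [2, 0, 9, 2, 5]
append a[-1]+a[-1] = 5+5 = 10 → [2, 0, 9, 2, 5, 10]
a[-1] = a[0]*a[1] = 2*0 = 0 → [2, 0, 9, 2, 5, 0]
a[-1] = 3 → [2, 0, 9, 2, 5, 3]
a[-1] = a[2]*a[0] = 9*2 = 18 → [2, 0, 9, 2, 5, 18]
a[2] = a[5]-a[-1] = 18-18 = 0 → [2, 0, 0, 2, 5, 18]

[2, 0, 0, 2, 5, 18]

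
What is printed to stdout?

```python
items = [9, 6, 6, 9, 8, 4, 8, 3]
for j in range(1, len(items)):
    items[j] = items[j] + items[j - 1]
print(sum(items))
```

j=1: items[1] = 6+9 = 15 → [9, 15, 6, 9, 8, 4, 8, 3]
j=2: items[2] = 6+15 = 21 → [9, 15, 21, 9, 8, 4, 8, 3]
j=3: items[3] = 9+21 = 30 → [9, 15, 21, 30, 8, 4, 8, 3]
j=4: items[4] = 8+30 = 38 → [9, 15, 21, 30, 38, 4, 8, 3]
j=5: items[5] = 4+38 = 42 → [9, 15, 21, 30, 38, 42, 8, 3]
j=6: items[6] = 8+42 = 50 → [9, 15, 21, 30, 38, 42, 50, 3]
j=7: items[7] = 3+50 = 53 → [9, 15, 21, 30, 38, 42, 50, 53]
sum = 258

258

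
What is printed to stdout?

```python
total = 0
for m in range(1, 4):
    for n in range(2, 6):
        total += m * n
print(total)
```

m=1,n=2: total = 0+2 = 2
m=1,n=3: total = 2+3 = 5
m=1,n=4: total = 5+4 = 9
m=1,n=5: total = 9+5 = 14
m=2,n=2: total = 14+4 = 18
m=2,n=3: total = 18+6 = 24
m=2,n=4: total = 24+8 = 32
m=2,n=5: total = 32+10 = 42
m=3,n=2: total = 42+6 = 48
m=3,n=3: total = 48+9 = 57
m=3,n=4: total = 57+12 = 69
m=3,n=5: total = 69+15 = 84

84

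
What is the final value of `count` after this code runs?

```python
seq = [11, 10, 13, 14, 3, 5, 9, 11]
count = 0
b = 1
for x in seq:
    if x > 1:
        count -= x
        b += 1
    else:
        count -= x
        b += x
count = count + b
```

-67

x=11: >1, count = 0-11 = -11; b=2
x=10: >1, count = (-11)-10 = -21; b=3
x=13: >1, count = (-21)-13 = -34; b=4
x=14: >1, count = (-34)-14 = -48; b=5
x=3: >1, count = (-48)-3 = -51; b=6
x=5: >1, count = (-51)-5 = -56; b=7
x=9: >1, count = (-56)-9 = -65; b=8
x=11: >1, count = (-65)-11 = -76; b=9
count+b = (-76)+9 = -67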